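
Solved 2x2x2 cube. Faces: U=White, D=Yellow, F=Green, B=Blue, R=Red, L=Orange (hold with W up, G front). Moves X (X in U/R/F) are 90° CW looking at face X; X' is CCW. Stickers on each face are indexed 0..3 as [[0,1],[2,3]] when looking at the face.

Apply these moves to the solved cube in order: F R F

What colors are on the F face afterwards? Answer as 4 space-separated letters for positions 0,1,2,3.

After move 1 (F): F=GGGG U=WWOO R=WRWR D=RRYY L=OYOY
After move 2 (R): R=WWRR U=WGOG F=GRGY D=RBYB B=OBWB
After move 3 (F): F=GGYR U=WGYY R=OWGR D=RWYB L=OROB
Query: F face = GGYR

Answer: G G Y R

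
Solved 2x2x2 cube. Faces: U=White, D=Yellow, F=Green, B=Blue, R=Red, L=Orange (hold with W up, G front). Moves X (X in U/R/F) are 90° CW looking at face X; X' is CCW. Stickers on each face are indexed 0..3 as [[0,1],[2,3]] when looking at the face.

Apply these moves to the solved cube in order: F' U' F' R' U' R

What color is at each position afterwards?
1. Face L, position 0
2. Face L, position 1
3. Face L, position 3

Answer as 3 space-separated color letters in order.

After move 1 (F'): F=GGGG U=WWRR R=YRYR D=OOYY L=OWOW
After move 2 (U'): U=WRWR F=OWGG R=GGYR B=YRBB L=BBOW
After move 3 (F'): F=WGOG U=WRGY R=OGOR D=BWYY L=BROW
After move 4 (R'): R=GROO U=WBGY F=WROY D=BGYG B=YRWB
After move 5 (U'): U=BYWG F=BROY R=WROO B=GRWB L=YROW
After move 6 (R): R=OWOR U=BRWY F=BGOG D=BWYG B=GRYB
Query 1: L[0] = Y
Query 2: L[1] = R
Query 3: L[3] = W

Answer: Y R W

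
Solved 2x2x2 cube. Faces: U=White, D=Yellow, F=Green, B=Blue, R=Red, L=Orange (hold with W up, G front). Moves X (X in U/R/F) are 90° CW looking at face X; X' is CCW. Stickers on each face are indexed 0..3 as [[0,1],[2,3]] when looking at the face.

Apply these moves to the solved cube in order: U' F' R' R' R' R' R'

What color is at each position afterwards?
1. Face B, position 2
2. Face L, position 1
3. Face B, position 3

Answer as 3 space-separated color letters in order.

Answer: O W B

Derivation:
After move 1 (U'): U=WWWW F=OOGG R=GGRR B=RRBB L=BBOO
After move 2 (F'): F=OGOG U=WWGR R=YGYR D=BOYY L=BWOW
After move 3 (R'): R=GRYY U=WBGR F=OWOR D=BGYG B=YROB
After move 4 (R'): R=RYGY U=WOGY F=OBOR D=BWYR B=GRGB
After move 5 (R'): R=YYRG U=WGGG F=OOOY D=BBYR B=RRWB
After move 6 (R'): R=YGYR U=WWGR F=OGOG D=BOYY B=RRBB
After move 7 (R'): R=GRYY U=WBGR F=OWOR D=BGYG B=YROB
Query 1: B[2] = O
Query 2: L[1] = W
Query 3: B[3] = B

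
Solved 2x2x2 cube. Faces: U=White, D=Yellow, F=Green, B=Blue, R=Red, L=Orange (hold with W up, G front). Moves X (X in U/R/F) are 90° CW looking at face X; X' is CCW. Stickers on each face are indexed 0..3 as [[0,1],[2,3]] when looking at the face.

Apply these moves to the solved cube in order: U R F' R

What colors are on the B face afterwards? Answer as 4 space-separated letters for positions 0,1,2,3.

Answer: R O R B

Derivation:
After move 1 (U): U=WWWW F=RRGG R=BBRR B=OOBB L=GGOO
After move 2 (R): R=RBRB U=WRWG F=RYGY D=YBYO B=WOWB
After move 3 (F'): F=YYRG U=WRRR R=BBYB D=GOYO L=GGOW
After move 4 (R): R=YBBB U=WYRG F=YORO D=GWYW B=RORB
Query: B face = RORB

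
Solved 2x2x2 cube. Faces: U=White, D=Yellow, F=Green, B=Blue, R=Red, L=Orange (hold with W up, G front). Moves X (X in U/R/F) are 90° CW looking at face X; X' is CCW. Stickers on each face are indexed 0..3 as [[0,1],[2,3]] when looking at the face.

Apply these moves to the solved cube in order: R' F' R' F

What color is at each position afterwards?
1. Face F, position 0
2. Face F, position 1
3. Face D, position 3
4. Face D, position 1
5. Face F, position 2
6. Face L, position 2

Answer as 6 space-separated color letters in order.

After move 1 (R'): R=RRRR U=WBWB F=GWGW D=YGYG B=YBYB
After move 2 (F'): F=WWGG U=WBRR R=GRYR D=OOYG L=OBOW
After move 3 (R'): R=RRGY U=WYRY F=WBGR D=OWYG B=GBOB
After move 4 (F): F=GWRB U=WYWB R=RRYY D=GRYG L=OOOW
Query 1: F[0] = G
Query 2: F[1] = W
Query 3: D[3] = G
Query 4: D[1] = R
Query 5: F[2] = R
Query 6: L[2] = O

Answer: G W G R R O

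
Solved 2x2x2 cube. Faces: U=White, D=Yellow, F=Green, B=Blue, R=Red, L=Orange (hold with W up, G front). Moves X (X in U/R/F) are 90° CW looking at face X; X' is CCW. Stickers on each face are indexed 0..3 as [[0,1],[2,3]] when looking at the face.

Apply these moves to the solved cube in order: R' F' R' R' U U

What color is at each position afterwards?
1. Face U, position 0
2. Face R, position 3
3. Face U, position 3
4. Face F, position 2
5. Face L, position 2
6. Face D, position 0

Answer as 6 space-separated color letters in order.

Answer: G G W G O O

Derivation:
After move 1 (R'): R=RRRR U=WBWB F=GWGW D=YGYG B=YBYB
After move 2 (F'): F=WWGG U=WBRR R=GRYR D=OOYG L=OBOW
After move 3 (R'): R=RRGY U=WYRY F=WBGR D=OWYG B=GBOB
After move 4 (R'): R=RYRG U=WORG F=WYGY D=OBYR B=GBWB
After move 5 (U): U=RWGO F=RYGY R=GBRG B=OBWB L=WYOW
After move 6 (U): U=GROW F=GBGY R=OBRG B=WYWB L=RYOW
Query 1: U[0] = G
Query 2: R[3] = G
Query 3: U[3] = W
Query 4: F[2] = G
Query 5: L[2] = O
Query 6: D[0] = O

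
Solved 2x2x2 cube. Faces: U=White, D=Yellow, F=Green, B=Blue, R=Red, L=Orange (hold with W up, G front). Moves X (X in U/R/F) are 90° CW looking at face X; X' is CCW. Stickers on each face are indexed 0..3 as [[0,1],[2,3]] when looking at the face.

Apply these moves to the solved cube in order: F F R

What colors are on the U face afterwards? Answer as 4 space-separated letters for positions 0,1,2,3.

After move 1 (F): F=GGGG U=WWOO R=WRWR D=RRYY L=OYOY
After move 2 (F): F=GGGG U=WWYY R=OROR D=WWYY L=OROR
After move 3 (R): R=OORR U=WGYG F=GWGY D=WBYB B=YBWB
Query: U face = WGYG

Answer: W G Y G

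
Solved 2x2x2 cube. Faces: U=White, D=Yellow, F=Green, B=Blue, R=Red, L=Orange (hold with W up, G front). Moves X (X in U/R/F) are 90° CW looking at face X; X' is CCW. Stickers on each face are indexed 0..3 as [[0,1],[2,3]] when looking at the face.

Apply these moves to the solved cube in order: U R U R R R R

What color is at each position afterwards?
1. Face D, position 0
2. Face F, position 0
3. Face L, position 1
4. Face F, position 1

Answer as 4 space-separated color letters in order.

Answer: Y R Y B

Derivation:
After move 1 (U): U=WWWW F=RRGG R=BBRR B=OOBB L=GGOO
After move 2 (R): R=RBRB U=WRWG F=RYGY D=YBYO B=WOWB
After move 3 (U): U=WWGR F=RBGY R=WORB B=GGWB L=RYOO
After move 4 (R): R=RWBO U=WBGY F=RBGO D=YWYG B=RGWB
After move 5 (R): R=BROW U=WBGO F=RWGG D=YWYR B=YGBB
After move 6 (R): R=OBWR U=WWGG F=RWGR D=YBYY B=OGBB
After move 7 (R): R=WORB U=WWGR F=RBGY D=YBYO B=GGWB
Query 1: D[0] = Y
Query 2: F[0] = R
Query 3: L[1] = Y
Query 4: F[1] = B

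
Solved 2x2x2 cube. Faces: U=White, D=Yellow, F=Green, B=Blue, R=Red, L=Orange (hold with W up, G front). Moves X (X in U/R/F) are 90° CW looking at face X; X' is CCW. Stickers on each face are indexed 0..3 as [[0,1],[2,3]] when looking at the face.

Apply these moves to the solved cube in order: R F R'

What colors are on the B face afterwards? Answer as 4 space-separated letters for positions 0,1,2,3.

Answer: B B R B

Derivation:
After move 1 (R): R=RRRR U=WGWG F=GYGY D=YBYB B=WBWB
After move 2 (F): F=GGYY U=WGOO R=WRGR D=RRYB L=OYOB
After move 3 (R'): R=RRWG U=WWOW F=GGYO D=RGYY B=BBRB
Query: B face = BBRB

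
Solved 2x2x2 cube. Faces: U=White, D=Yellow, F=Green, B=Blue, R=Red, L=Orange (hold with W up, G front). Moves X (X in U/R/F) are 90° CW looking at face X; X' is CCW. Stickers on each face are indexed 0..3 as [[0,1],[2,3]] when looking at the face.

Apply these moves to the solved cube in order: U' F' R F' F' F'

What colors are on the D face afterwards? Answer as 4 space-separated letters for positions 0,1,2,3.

Answer: R Y Y R

Derivation:
After move 1 (U'): U=WWWW F=OOGG R=GGRR B=RRBB L=BBOO
After move 2 (F'): F=OGOG U=WWGR R=YGYR D=BOYY L=BWOW
After move 3 (R): R=YYRG U=WGGG F=OOOY D=BBYR B=RRWB
After move 4 (F'): F=OYOO U=WGYR R=BYBG D=WWYR L=BGOG
After move 5 (F'): F=YOOO U=WGBB R=WYWG D=GGYR L=BROY
After move 6 (F'): F=OOYO U=WGWW R=GYGG D=RYYR L=BBOB
Query: D face = RYYR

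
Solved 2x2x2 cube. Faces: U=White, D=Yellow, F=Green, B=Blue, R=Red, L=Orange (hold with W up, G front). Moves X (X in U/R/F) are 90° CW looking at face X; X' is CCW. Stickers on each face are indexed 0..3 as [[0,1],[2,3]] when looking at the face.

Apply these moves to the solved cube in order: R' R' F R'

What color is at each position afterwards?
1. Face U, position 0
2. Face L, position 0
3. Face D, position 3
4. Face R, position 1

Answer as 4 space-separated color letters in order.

After move 1 (R'): R=RRRR U=WBWB F=GWGW D=YGYG B=YBYB
After move 2 (R'): R=RRRR U=WYWY F=GBGB D=YWYW B=GBGB
After move 3 (F): F=GGBB U=WYOO R=WRYR D=RRYW L=OYOW
After move 4 (R'): R=RRWY U=WGOG F=GYBO D=RGYB B=WBRB
Query 1: U[0] = W
Query 2: L[0] = O
Query 3: D[3] = B
Query 4: R[1] = R

Answer: W O B R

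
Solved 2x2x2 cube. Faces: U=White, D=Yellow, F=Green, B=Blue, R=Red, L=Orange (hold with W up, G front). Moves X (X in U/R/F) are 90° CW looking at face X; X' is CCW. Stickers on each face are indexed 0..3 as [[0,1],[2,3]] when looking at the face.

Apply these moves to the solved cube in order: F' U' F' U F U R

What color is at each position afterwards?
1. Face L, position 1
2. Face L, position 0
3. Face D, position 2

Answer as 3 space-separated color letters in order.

Answer: O O Y

Derivation:
After move 1 (F'): F=GGGG U=WWRR R=YRYR D=OOYY L=OWOW
After move 2 (U'): U=WRWR F=OWGG R=GGYR B=YRBB L=BBOW
After move 3 (F'): F=WGOG U=WRGY R=OGOR D=BWYY L=BROW
After move 4 (U): U=GWYR F=OGOG R=YROR B=BRBB L=WGOW
After move 5 (F): F=OOGG U=GWWG R=YRRR D=OYYY L=WBOW
After move 6 (U): U=WGGW F=YRGG R=BRRR B=WBBB L=OOOW
After move 7 (R): R=RBRR U=WRGG F=YYGY D=OBYW B=WBGB
Query 1: L[1] = O
Query 2: L[0] = O
Query 3: D[2] = Y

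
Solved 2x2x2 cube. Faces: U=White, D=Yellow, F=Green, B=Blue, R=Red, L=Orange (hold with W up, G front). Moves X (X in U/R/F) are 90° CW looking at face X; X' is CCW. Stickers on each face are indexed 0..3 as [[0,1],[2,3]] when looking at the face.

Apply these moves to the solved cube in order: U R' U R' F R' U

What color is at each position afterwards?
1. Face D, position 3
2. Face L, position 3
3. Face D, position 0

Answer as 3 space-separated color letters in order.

Answer: W R Y

Derivation:
After move 1 (U): U=WWWW F=RRGG R=BBRR B=OOBB L=GGOO
After move 2 (R'): R=BRBR U=WBWO F=RWGW D=YRYG B=YOYB
After move 3 (U): U=WWOB F=BRGW R=YOBR B=GGYB L=RWOO
After move 4 (R'): R=ORYB U=WYOG F=BWGB D=YRYW B=GGRB
After move 5 (F): F=GBBW U=WYOW R=ORGB D=YOYW L=RYOR
After move 6 (R'): R=RBOG U=WROG F=GYBW D=YBYW B=WGOB
After move 7 (U): U=OWGR F=RBBW R=WGOG B=RYOB L=GYOR
Query 1: D[3] = W
Query 2: L[3] = R
Query 3: D[0] = Y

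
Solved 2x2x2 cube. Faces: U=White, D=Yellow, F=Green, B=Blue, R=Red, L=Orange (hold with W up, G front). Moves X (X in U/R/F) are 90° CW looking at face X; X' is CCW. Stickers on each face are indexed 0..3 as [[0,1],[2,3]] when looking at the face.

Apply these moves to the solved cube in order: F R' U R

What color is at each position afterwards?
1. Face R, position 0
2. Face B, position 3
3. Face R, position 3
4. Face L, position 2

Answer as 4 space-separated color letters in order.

After move 1 (F): F=GGGG U=WWOO R=WRWR D=RRYY L=OYOY
After move 2 (R'): R=RRWW U=WBOB F=GWGO D=RGYG B=YBRB
After move 3 (U): U=OWBB F=RRGO R=YBWW B=OYRB L=GWOY
After move 4 (R): R=WYWB U=ORBO F=RGGG D=RRYO B=BYWB
Query 1: R[0] = W
Query 2: B[3] = B
Query 3: R[3] = B
Query 4: L[2] = O

Answer: W B B O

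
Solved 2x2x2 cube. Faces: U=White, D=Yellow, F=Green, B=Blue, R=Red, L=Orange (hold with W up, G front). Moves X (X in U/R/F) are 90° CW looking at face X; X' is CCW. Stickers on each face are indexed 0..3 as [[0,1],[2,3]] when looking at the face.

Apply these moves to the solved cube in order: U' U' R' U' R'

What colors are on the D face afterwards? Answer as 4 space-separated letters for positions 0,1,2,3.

Answer: Y R Y W

Derivation:
After move 1 (U'): U=WWWW F=OOGG R=GGRR B=RRBB L=BBOO
After move 2 (U'): U=WWWW F=BBGG R=OORR B=GGBB L=RROO
After move 3 (R'): R=OROR U=WBWG F=BWGW D=YBYG B=YGYB
After move 4 (U'): U=BGWW F=RRGW R=BWOR B=ORYB L=YGOO
After move 5 (R'): R=WRBO U=BYWO F=RGGW D=YRYW B=GRBB
Query: D face = YRYW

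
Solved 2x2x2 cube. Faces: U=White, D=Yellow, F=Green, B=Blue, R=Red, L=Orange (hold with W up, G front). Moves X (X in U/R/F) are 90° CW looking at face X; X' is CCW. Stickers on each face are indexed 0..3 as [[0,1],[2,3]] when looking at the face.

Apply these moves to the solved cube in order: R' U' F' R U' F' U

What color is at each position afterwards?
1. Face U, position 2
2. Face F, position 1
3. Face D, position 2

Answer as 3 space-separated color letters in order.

Answer: R O Y

Derivation:
After move 1 (R'): R=RRRR U=WBWB F=GWGW D=YGYG B=YBYB
After move 2 (U'): U=BBWW F=OOGW R=GWRR B=RRYB L=YBOO
After move 3 (F'): F=OWOG U=BBGR R=GWYR D=BOYG L=YWOW
After move 4 (R): R=YGRW U=BWGG F=OOOG D=BYYR B=RRBB
After move 5 (U'): U=WGBG F=YWOG R=OORW B=YGBB L=RROW
After move 6 (F'): F=WGYO U=WGOR R=YOBW D=RWYR L=RGOB
After move 7 (U): U=OWRG F=YOYO R=YGBW B=RGBB L=WGOB
Query 1: U[2] = R
Query 2: F[1] = O
Query 3: D[2] = Y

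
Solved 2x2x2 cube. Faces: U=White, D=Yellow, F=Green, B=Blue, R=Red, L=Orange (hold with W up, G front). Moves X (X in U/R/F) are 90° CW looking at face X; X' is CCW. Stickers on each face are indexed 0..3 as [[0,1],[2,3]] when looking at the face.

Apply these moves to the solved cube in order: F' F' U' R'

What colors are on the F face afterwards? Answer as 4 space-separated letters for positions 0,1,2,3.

Answer: O Y G Y

Derivation:
After move 1 (F'): F=GGGG U=WWRR R=YRYR D=OOYY L=OWOW
After move 2 (F'): F=GGGG U=WWYY R=OROR D=WWYY L=OROR
After move 3 (U'): U=WYWY F=ORGG R=GGOR B=ORBB L=BBOR
After move 4 (R'): R=GRGO U=WBWO F=OYGY D=WRYG B=YRWB
Query: F face = OYGY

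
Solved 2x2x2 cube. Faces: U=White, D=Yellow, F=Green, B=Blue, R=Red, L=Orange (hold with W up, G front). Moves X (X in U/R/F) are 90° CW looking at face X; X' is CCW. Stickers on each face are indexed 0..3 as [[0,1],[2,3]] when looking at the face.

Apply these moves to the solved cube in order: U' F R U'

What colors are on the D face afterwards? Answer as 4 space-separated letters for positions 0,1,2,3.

After move 1 (U'): U=WWWW F=OOGG R=GGRR B=RRBB L=BBOO
After move 2 (F): F=GOGO U=WWOB R=WGWR D=RGYY L=BYOY
After move 3 (R): R=WWRG U=WOOO F=GGGY D=RBYR B=BRWB
After move 4 (U'): U=OOWO F=BYGY R=GGRG B=WWWB L=BROY
Query: D face = RBYR

Answer: R B Y R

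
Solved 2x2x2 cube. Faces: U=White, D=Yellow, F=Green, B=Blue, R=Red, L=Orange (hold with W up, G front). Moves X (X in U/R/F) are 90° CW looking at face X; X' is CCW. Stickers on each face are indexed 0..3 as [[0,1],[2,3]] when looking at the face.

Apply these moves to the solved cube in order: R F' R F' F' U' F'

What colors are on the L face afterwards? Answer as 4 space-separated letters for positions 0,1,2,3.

Answer: R W O W

Derivation:
After move 1 (R): R=RRRR U=WGWG F=GYGY D=YBYB B=WBWB
After move 2 (F'): F=YYGG U=WGRR R=BRYR D=OOYB L=OGOW
After move 3 (R): R=YBRR U=WYRG F=YOGB D=OWYW B=RBGB
After move 4 (F'): F=OBYG U=WYYR R=WBOR D=GWYW L=OGOR
After move 5 (F'): F=BGOY U=WYWO R=WBGR D=GRYW L=OROY
After move 6 (U'): U=YOWW F=OROY R=BGGR B=WBGB L=RBOY
After move 7 (F'): F=RYOO U=YOBG R=RGGR D=BYYW L=RWOW
Query: L face = RWOW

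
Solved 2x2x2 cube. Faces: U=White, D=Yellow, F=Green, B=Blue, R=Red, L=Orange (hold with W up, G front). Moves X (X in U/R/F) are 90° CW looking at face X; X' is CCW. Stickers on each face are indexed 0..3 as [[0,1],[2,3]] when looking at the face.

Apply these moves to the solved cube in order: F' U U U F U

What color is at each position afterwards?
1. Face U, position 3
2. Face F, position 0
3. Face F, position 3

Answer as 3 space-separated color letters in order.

Answer: R W W

Derivation:
After move 1 (F'): F=GGGG U=WWRR R=YRYR D=OOYY L=OWOW
After move 2 (U): U=RWRW F=YRGG R=BBYR B=OWBB L=GGOW
After move 3 (U): U=RRWW F=BBGG R=OWYR B=GGBB L=YROW
After move 4 (U): U=WRWR F=OWGG R=GGYR B=YRBB L=BBOW
After move 5 (F): F=GOGW U=WRWB R=WGRR D=YGYY L=BOOO
After move 6 (U): U=WWBR F=WGGW R=YRRR B=BOBB L=GOOO
Query 1: U[3] = R
Query 2: F[0] = W
Query 3: F[3] = W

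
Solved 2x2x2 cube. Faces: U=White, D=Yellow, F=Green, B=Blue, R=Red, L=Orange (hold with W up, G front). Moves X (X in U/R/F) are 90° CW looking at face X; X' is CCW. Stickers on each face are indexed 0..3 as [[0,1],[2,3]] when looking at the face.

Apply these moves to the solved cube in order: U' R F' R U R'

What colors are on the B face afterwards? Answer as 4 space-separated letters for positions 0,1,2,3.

After move 1 (U'): U=WWWW F=OOGG R=GGRR B=RRBB L=BBOO
After move 2 (R): R=RGRG U=WOWG F=OYGY D=YBYR B=WRWB
After move 3 (F'): F=YYOG U=WORR R=BGYG D=BOYR L=BGOW
After move 4 (R): R=YBGG U=WYRG F=YOOR D=BWYW B=RROB
After move 5 (U): U=RWGY F=YBOR R=RRGG B=BGOB L=YOOW
After move 6 (R'): R=RGRG U=ROGB F=YWOY D=BBYR B=WGWB
Query: B face = WGWB

Answer: W G W B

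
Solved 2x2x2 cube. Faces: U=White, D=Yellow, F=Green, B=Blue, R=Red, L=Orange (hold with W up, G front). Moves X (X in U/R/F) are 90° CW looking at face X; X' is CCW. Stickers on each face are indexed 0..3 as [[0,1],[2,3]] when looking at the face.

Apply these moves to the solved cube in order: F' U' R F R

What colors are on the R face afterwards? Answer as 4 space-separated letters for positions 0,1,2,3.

Answer: G W G G

Derivation:
After move 1 (F'): F=GGGG U=WWRR R=YRYR D=OOYY L=OWOW
After move 2 (U'): U=WRWR F=OWGG R=GGYR B=YRBB L=BBOW
After move 3 (R): R=YGRG U=WWWG F=OOGY D=OBYY B=RRRB
After move 4 (F): F=GOYO U=WWWB R=WGGG D=RYYY L=BOOB
After move 5 (R): R=GWGG U=WOWO F=GYYY D=RRYR B=BRWB
Query: R face = GWGG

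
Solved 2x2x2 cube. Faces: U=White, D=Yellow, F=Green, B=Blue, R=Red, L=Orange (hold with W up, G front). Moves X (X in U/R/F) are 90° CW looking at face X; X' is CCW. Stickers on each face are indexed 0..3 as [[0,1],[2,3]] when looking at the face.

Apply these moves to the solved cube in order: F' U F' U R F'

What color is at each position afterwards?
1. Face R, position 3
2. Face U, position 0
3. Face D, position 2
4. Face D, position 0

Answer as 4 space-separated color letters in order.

After move 1 (F'): F=GGGG U=WWRR R=YRYR D=OOYY L=OWOW
After move 2 (U): U=RWRW F=YRGG R=BBYR B=OWBB L=GGOW
After move 3 (F'): F=RGYG U=RWBY R=OBOR D=GWYY L=GWOR
After move 4 (U): U=BRYW F=OBYG R=OWOR B=GWBB L=RGOR
After move 5 (R): R=OORW U=BBYG F=OWYY D=GBYG B=WWRB
After move 6 (F'): F=WYOY U=BBOR R=BOGW D=GRYG L=RGOY
Query 1: R[3] = W
Query 2: U[0] = B
Query 3: D[2] = Y
Query 4: D[0] = G

Answer: W B Y G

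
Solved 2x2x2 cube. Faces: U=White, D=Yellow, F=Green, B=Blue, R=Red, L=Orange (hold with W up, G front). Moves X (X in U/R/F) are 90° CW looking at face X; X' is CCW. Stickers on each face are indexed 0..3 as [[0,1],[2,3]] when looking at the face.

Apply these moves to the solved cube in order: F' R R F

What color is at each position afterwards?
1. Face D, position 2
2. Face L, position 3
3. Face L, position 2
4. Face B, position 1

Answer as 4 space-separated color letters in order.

Answer: Y W O B

Derivation:
After move 1 (F'): F=GGGG U=WWRR R=YRYR D=OOYY L=OWOW
After move 2 (R): R=YYRR U=WGRG F=GOGY D=OBYB B=RBWB
After move 3 (R): R=RYRY U=WORY F=GBGB D=OWYR B=GBGB
After move 4 (F): F=GGBB U=WOWW R=RYYY D=RRYR L=OOOW
Query 1: D[2] = Y
Query 2: L[3] = W
Query 3: L[2] = O
Query 4: B[1] = B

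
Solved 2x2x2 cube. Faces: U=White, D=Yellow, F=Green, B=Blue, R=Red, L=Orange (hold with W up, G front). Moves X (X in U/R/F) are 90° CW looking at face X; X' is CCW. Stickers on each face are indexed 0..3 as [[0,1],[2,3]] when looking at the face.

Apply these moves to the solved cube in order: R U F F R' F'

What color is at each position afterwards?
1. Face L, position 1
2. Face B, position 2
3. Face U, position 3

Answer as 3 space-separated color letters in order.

Answer: O G O

Derivation:
After move 1 (R): R=RRRR U=WGWG F=GYGY D=YBYB B=WBWB
After move 2 (U): U=WWGG F=RRGY R=WBRR B=OOWB L=GYOO
After move 3 (F): F=GRYR U=WWOY R=GBGR D=RWYB L=GYOB
After move 4 (F): F=YGRR U=WWBY R=OBYR D=GGYB L=GROW
After move 5 (R'): R=BROY U=WWBO F=YWRY D=GGYR B=BOGB
After move 6 (F'): F=WYYR U=WWBO R=GRGY D=RWYR L=GOOB
Query 1: L[1] = O
Query 2: B[2] = G
Query 3: U[3] = O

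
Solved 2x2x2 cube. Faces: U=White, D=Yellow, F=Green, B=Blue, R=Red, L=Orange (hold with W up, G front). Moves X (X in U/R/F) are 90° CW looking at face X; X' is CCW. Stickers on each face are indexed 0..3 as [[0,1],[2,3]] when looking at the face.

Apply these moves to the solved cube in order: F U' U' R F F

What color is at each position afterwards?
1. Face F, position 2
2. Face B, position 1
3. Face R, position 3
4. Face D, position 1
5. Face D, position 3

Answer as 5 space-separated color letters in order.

Answer: R G Y W G

Derivation:
After move 1 (F): F=GGGG U=WWOO R=WRWR D=RRYY L=OYOY
After move 2 (U'): U=WOWO F=OYGG R=GGWR B=WRBB L=BBOY
After move 3 (U'): U=OOWW F=BBGG R=OYWR B=GGBB L=WROY
After move 4 (R): R=WORY U=OBWG F=BRGY D=RBYG B=WGOB
After move 5 (F): F=GBYR U=OBYR R=WOGY D=RWYG L=WROB
After move 6 (F): F=YGRB U=OBBR R=YORY D=GWYG L=WROW
Query 1: F[2] = R
Query 2: B[1] = G
Query 3: R[3] = Y
Query 4: D[1] = W
Query 5: D[3] = G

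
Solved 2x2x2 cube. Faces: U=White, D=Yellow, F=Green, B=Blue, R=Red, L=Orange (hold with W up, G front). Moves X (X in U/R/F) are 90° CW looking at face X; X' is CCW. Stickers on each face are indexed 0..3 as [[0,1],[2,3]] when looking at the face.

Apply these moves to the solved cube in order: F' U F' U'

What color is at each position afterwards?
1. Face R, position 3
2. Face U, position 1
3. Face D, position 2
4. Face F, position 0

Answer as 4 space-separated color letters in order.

After move 1 (F'): F=GGGG U=WWRR R=YRYR D=OOYY L=OWOW
After move 2 (U): U=RWRW F=YRGG R=BBYR B=OWBB L=GGOW
After move 3 (F'): F=RGYG U=RWBY R=OBOR D=GWYY L=GWOR
After move 4 (U'): U=WYRB F=GWYG R=RGOR B=OBBB L=OWOR
Query 1: R[3] = R
Query 2: U[1] = Y
Query 3: D[2] = Y
Query 4: F[0] = G

Answer: R Y Y G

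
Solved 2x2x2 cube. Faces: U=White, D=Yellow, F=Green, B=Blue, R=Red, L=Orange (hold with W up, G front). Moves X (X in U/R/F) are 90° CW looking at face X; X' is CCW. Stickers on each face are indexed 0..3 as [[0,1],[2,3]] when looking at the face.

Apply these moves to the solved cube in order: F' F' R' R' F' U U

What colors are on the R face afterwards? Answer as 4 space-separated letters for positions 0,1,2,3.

After move 1 (F'): F=GGGG U=WWRR R=YRYR D=OOYY L=OWOW
After move 2 (F'): F=GGGG U=WWYY R=OROR D=WWYY L=OROR
After move 3 (R'): R=RROO U=WBYB F=GWGY D=WGYG B=YBWB
After move 4 (R'): R=RORO U=WWYY F=GBGB D=WWYY B=GBGB
After move 5 (F'): F=BBGG U=WWRR R=WOWO D=RRYY L=OYOY
After move 6 (U): U=RWRW F=WOGG R=GBWO B=OYGB L=BBOY
After move 7 (U): U=RRWW F=GBGG R=OYWO B=BBGB L=WOOY
Query: R face = OYWO

Answer: O Y W O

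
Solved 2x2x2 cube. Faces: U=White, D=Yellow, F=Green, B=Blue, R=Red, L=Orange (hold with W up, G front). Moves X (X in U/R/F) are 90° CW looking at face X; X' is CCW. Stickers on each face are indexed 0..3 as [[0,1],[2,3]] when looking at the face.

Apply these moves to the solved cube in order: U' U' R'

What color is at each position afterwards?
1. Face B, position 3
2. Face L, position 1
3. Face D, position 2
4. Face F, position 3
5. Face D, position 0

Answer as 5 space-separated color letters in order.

After move 1 (U'): U=WWWW F=OOGG R=GGRR B=RRBB L=BBOO
After move 2 (U'): U=WWWW F=BBGG R=OORR B=GGBB L=RROO
After move 3 (R'): R=OROR U=WBWG F=BWGW D=YBYG B=YGYB
Query 1: B[3] = B
Query 2: L[1] = R
Query 3: D[2] = Y
Query 4: F[3] = W
Query 5: D[0] = Y

Answer: B R Y W Y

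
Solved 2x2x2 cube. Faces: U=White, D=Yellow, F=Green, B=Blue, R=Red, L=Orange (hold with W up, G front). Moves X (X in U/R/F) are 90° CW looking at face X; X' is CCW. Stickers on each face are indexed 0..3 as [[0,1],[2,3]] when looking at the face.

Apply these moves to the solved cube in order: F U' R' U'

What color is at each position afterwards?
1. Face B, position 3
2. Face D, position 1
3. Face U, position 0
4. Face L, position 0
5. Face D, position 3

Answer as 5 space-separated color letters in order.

Answer: B Y B Y G

Derivation:
After move 1 (F): F=GGGG U=WWOO R=WRWR D=RRYY L=OYOY
After move 2 (U'): U=WOWO F=OYGG R=GGWR B=WRBB L=BBOY
After move 3 (R'): R=GRGW U=WBWW F=OOGO D=RYYG B=YRRB
After move 4 (U'): U=BWWW F=BBGO R=OOGW B=GRRB L=YROY
Query 1: B[3] = B
Query 2: D[1] = Y
Query 3: U[0] = B
Query 4: L[0] = Y
Query 5: D[3] = G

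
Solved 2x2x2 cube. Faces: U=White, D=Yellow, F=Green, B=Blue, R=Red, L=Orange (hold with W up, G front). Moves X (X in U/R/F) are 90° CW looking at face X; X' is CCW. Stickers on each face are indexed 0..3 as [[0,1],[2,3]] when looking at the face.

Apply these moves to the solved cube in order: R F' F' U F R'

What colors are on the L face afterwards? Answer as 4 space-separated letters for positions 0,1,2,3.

Answer: Y G O W

Derivation:
After move 1 (R): R=RRRR U=WGWG F=GYGY D=YBYB B=WBWB
After move 2 (F'): F=YYGG U=WGRR R=BRYR D=OOYB L=OGOW
After move 3 (F'): F=YGYG U=WGBY R=OROR D=GWYB L=OROR
After move 4 (U): U=BWYG F=ORYG R=WBOR B=ORWB L=YGOR
After move 5 (F): F=YOGR U=BWRG R=YBGR D=OWYB L=YGOW
After move 6 (R'): R=BRYG U=BWRO F=YWGG D=OOYR B=BRWB
Query: L face = YGOW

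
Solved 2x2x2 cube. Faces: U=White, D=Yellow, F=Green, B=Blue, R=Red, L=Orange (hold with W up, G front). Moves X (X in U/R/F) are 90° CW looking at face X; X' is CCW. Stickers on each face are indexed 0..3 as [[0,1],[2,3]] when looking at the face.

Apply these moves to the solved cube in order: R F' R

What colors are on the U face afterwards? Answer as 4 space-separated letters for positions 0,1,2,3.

After move 1 (R): R=RRRR U=WGWG F=GYGY D=YBYB B=WBWB
After move 2 (F'): F=YYGG U=WGRR R=BRYR D=OOYB L=OGOW
After move 3 (R): R=YBRR U=WYRG F=YOGB D=OWYW B=RBGB
Query: U face = WYRG

Answer: W Y R G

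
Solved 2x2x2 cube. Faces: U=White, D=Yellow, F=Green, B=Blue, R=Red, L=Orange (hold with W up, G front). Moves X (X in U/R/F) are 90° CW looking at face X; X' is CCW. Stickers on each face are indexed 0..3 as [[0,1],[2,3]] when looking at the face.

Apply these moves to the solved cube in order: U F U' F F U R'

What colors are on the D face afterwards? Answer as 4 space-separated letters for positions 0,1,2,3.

After move 1 (U): U=WWWW F=RRGG R=BBRR B=OOBB L=GGOO
After move 2 (F): F=GRGR U=WWOG R=WBWR D=RBYY L=GYOY
After move 3 (U'): U=WGWO F=GYGR R=GRWR B=WBBB L=OOOY
After move 4 (F): F=GGRY U=WGYO R=WROR D=WGYY L=OROB
After move 5 (F): F=RGYG U=WGBR R=YROR D=OWYY L=OWOG
After move 6 (U): U=BWRG F=YRYG R=WBOR B=OWBB L=RGOG
After move 7 (R'): R=BRWO U=BBRO F=YWYG D=ORYG B=YWWB
Query: D face = ORYG

Answer: O R Y G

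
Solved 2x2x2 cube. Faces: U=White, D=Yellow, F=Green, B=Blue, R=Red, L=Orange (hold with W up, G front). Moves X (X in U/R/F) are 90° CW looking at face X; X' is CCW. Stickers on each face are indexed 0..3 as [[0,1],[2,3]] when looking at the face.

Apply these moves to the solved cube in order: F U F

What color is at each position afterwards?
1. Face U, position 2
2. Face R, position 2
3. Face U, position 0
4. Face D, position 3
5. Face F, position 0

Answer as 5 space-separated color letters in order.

After move 1 (F): F=GGGG U=WWOO R=WRWR D=RRYY L=OYOY
After move 2 (U): U=OWOW F=WRGG R=BBWR B=OYBB L=GGOY
After move 3 (F): F=GWGR U=OWYG R=OBWR D=WBYY L=GROR
Query 1: U[2] = Y
Query 2: R[2] = W
Query 3: U[0] = O
Query 4: D[3] = Y
Query 5: F[0] = G

Answer: Y W O Y G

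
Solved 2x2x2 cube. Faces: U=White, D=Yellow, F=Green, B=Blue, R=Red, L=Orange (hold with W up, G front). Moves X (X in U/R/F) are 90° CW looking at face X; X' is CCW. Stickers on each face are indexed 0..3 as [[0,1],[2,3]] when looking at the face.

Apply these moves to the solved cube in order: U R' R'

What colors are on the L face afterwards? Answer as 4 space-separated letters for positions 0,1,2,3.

Answer: G G O O

Derivation:
After move 1 (U): U=WWWW F=RRGG R=BBRR B=OOBB L=GGOO
After move 2 (R'): R=BRBR U=WBWO F=RWGW D=YRYG B=YOYB
After move 3 (R'): R=RRBB U=WYWY F=RBGO D=YWYW B=GORB
Query: L face = GGOO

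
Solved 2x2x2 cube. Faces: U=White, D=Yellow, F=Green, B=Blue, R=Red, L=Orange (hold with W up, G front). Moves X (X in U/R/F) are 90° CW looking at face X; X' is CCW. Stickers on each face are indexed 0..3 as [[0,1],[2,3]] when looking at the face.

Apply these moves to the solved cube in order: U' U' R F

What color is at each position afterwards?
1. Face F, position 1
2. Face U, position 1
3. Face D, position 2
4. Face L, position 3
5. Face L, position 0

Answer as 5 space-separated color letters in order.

Answer: B B Y B R

Derivation:
After move 1 (U'): U=WWWW F=OOGG R=GGRR B=RRBB L=BBOO
After move 2 (U'): U=WWWW F=BBGG R=OORR B=GGBB L=RROO
After move 3 (R): R=RORO U=WBWG F=BYGY D=YBYG B=WGWB
After move 4 (F): F=GBYY U=WBOR R=WOGO D=RRYG L=RYOB
Query 1: F[1] = B
Query 2: U[1] = B
Query 3: D[2] = Y
Query 4: L[3] = B
Query 5: L[0] = R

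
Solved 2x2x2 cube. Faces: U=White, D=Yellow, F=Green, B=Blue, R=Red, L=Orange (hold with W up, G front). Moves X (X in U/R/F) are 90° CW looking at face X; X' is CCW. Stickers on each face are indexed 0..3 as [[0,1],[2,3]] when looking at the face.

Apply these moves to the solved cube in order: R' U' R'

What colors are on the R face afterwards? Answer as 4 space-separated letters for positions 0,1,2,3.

After move 1 (R'): R=RRRR U=WBWB F=GWGW D=YGYG B=YBYB
After move 2 (U'): U=BBWW F=OOGW R=GWRR B=RRYB L=YBOO
After move 3 (R'): R=WRGR U=BYWR F=OBGW D=YOYW B=GRGB
Query: R face = WRGR

Answer: W R G R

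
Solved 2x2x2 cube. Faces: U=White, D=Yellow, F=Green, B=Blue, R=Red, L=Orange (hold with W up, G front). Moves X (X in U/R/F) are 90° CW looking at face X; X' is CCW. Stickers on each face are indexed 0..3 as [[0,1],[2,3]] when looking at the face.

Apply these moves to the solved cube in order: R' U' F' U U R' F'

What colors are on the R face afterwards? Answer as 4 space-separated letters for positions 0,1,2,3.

After move 1 (R'): R=RRRR U=WBWB F=GWGW D=YGYG B=YBYB
After move 2 (U'): U=BBWW F=OOGW R=GWRR B=RRYB L=YBOO
After move 3 (F'): F=OWOG U=BBGR R=GWYR D=BOYG L=YWOW
After move 4 (U): U=GBRB F=GWOG R=RRYR B=YWYB L=OWOW
After move 5 (U): U=RGBB F=RROG R=YWYR B=OWYB L=GWOW
After move 6 (R'): R=WRYY U=RYBO F=RGOB D=BRYG B=GWOB
After move 7 (F'): F=GBRO U=RYWY R=RRBY D=WWYG L=GOOB
Query: R face = RRBY

Answer: R R B Y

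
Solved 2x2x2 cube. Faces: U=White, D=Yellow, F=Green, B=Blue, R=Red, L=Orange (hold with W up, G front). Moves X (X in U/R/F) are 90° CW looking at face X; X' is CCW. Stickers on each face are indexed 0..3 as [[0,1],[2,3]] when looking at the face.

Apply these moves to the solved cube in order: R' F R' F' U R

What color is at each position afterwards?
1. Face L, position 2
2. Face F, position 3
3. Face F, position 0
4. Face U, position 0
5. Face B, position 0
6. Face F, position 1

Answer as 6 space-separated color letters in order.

After move 1 (R'): R=RRRR U=WBWB F=GWGW D=YGYG B=YBYB
After move 2 (F): F=GGWW U=WBOO R=WRBR D=RRYG L=OYOG
After move 3 (R'): R=RRWB U=WYOY F=GBWO D=RGYW B=GBRB
After move 4 (F'): F=BOGW U=WYRW R=GRRB D=YGYW L=OYOO
After move 5 (U): U=RWWY F=GRGW R=GBRB B=OYRB L=BOOO
After move 6 (R): R=RGBB U=RRWW F=GGGW D=YRYO B=YYWB
Query 1: L[2] = O
Query 2: F[3] = W
Query 3: F[0] = G
Query 4: U[0] = R
Query 5: B[0] = Y
Query 6: F[1] = G

Answer: O W G R Y G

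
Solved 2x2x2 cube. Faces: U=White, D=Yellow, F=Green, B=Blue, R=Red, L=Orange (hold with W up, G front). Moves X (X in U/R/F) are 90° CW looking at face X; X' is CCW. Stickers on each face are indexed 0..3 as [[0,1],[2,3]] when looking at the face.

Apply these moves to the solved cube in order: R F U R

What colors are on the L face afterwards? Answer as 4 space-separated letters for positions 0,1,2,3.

After move 1 (R): R=RRRR U=WGWG F=GYGY D=YBYB B=WBWB
After move 2 (F): F=GGYY U=WGOO R=WRGR D=RRYB L=OYOB
After move 3 (U): U=OWOG F=WRYY R=WBGR B=OYWB L=GGOB
After move 4 (R): R=GWRB U=OROY F=WRYB D=RWYO B=GYWB
Query: L face = GGOB

Answer: G G O B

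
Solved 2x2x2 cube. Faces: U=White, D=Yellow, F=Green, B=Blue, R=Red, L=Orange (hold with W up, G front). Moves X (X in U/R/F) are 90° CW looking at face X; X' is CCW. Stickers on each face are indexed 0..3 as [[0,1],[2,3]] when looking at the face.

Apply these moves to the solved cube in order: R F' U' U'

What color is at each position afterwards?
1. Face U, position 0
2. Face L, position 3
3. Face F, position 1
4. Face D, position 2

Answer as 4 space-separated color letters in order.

After move 1 (R): R=RRRR U=WGWG F=GYGY D=YBYB B=WBWB
After move 2 (F'): F=YYGG U=WGRR R=BRYR D=OOYB L=OGOW
After move 3 (U'): U=GRWR F=OGGG R=YYYR B=BRWB L=WBOW
After move 4 (U'): U=RRGW F=WBGG R=OGYR B=YYWB L=BROW
Query 1: U[0] = R
Query 2: L[3] = W
Query 3: F[1] = B
Query 4: D[2] = Y

Answer: R W B Y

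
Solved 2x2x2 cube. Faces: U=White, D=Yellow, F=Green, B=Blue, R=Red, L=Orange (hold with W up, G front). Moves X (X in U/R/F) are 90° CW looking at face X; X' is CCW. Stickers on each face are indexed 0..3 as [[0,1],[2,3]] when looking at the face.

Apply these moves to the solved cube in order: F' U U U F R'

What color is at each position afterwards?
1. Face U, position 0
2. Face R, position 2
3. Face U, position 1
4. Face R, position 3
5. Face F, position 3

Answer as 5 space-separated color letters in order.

After move 1 (F'): F=GGGG U=WWRR R=YRYR D=OOYY L=OWOW
After move 2 (U): U=RWRW F=YRGG R=BBYR B=OWBB L=GGOW
After move 3 (U): U=RRWW F=BBGG R=OWYR B=GGBB L=YROW
After move 4 (U): U=WRWR F=OWGG R=GGYR B=YRBB L=BBOW
After move 5 (F): F=GOGW U=WRWB R=WGRR D=YGYY L=BOOO
After move 6 (R'): R=GRWR U=WBWY F=GRGB D=YOYW B=YRGB
Query 1: U[0] = W
Query 2: R[2] = W
Query 3: U[1] = B
Query 4: R[3] = R
Query 5: F[3] = B

Answer: W W B R B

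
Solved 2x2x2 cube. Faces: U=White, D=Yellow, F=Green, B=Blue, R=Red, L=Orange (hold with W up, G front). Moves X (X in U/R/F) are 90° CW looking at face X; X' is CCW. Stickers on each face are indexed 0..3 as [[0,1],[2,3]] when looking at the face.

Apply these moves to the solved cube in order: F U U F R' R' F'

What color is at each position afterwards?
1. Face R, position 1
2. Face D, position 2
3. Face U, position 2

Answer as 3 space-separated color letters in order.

Answer: W Y R

Derivation:
After move 1 (F): F=GGGG U=WWOO R=WRWR D=RRYY L=OYOY
After move 2 (U): U=OWOW F=WRGG R=BBWR B=OYBB L=GGOY
After move 3 (U): U=OOWW F=BBGG R=OYWR B=GGBB L=WROY
After move 4 (F): F=GBGB U=OOYR R=WYWR D=WOYY L=WROR
After move 5 (R'): R=YRWW U=OBYG F=GOGR D=WBYB B=YGOB
After move 6 (R'): R=RWYW U=OOYY F=GBGG D=WOYR B=BGBB
After move 7 (F'): F=BGGG U=OORY R=OWWW D=RRYR L=WYOY
Query 1: R[1] = W
Query 2: D[2] = Y
Query 3: U[2] = R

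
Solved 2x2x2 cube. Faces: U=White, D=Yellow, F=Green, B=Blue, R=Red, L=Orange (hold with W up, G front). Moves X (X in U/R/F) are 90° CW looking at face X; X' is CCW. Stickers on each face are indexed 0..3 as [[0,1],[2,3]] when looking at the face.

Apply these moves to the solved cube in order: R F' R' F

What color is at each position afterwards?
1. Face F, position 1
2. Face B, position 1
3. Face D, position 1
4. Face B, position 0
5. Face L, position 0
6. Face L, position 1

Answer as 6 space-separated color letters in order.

After move 1 (R): R=RRRR U=WGWG F=GYGY D=YBYB B=WBWB
After move 2 (F'): F=YYGG U=WGRR R=BRYR D=OOYB L=OGOW
After move 3 (R'): R=RRBY U=WWRW F=YGGR D=OYYG B=BBOB
After move 4 (F): F=GYRG U=WWWG R=RRWY D=BRYG L=OOOY
Query 1: F[1] = Y
Query 2: B[1] = B
Query 3: D[1] = R
Query 4: B[0] = B
Query 5: L[0] = O
Query 6: L[1] = O

Answer: Y B R B O O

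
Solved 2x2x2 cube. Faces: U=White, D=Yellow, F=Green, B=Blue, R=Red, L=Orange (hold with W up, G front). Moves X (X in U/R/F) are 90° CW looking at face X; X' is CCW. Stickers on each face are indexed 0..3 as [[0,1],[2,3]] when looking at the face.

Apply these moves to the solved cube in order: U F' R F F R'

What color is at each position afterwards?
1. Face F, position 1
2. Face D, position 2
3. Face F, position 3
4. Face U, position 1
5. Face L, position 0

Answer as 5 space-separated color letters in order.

Answer: G Y G W G

Derivation:
After move 1 (U): U=WWWW F=RRGG R=BBRR B=OOBB L=GGOO
After move 2 (F'): F=RGRG U=WWBR R=YBYR D=GOYY L=GWOW
After move 3 (R): R=YYRB U=WGBG F=RORY D=GBYO B=ROWB
After move 4 (F): F=RRYO U=WGWW R=BYGB D=RYYO L=GGOB
After move 5 (F): F=YROR U=WGBG R=WYWB D=GBYO L=GROY
After move 6 (R'): R=YBWW U=WWBR F=YGOG D=GRYR B=OOBB
Query 1: F[1] = G
Query 2: D[2] = Y
Query 3: F[3] = G
Query 4: U[1] = W
Query 5: L[0] = G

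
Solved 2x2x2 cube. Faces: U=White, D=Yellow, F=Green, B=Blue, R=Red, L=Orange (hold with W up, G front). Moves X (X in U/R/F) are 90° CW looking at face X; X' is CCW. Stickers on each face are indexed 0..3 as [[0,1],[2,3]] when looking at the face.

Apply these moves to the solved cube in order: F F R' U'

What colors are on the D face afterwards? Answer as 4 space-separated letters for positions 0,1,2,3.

After move 1 (F): F=GGGG U=WWOO R=WRWR D=RRYY L=OYOY
After move 2 (F): F=GGGG U=WWYY R=OROR D=WWYY L=OROR
After move 3 (R'): R=RROO U=WBYB F=GWGY D=WGYG B=YBWB
After move 4 (U'): U=BBWY F=ORGY R=GWOO B=RRWB L=YBOR
Query: D face = WGYG

Answer: W G Y G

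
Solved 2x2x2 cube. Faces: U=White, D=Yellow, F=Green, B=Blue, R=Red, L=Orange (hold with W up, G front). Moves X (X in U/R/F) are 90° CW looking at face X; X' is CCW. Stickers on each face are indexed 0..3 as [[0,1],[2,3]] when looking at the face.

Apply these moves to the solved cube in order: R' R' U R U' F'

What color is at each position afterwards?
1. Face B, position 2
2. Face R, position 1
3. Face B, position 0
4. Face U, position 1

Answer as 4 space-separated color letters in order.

After move 1 (R'): R=RRRR U=WBWB F=GWGW D=YGYG B=YBYB
After move 2 (R'): R=RRRR U=WYWY F=GBGB D=YWYW B=GBGB
After move 3 (U): U=WWYY F=RRGB R=GBRR B=OOGB L=GBOO
After move 4 (R): R=RGRB U=WRYB F=RWGW D=YGYO B=YOWB
After move 5 (U'): U=RBWY F=GBGW R=RWRB B=RGWB L=YOOO
After move 6 (F'): F=BWGG U=RBRR R=GWYB D=OOYO L=YYOW
Query 1: B[2] = W
Query 2: R[1] = W
Query 3: B[0] = R
Query 4: U[1] = B

Answer: W W R B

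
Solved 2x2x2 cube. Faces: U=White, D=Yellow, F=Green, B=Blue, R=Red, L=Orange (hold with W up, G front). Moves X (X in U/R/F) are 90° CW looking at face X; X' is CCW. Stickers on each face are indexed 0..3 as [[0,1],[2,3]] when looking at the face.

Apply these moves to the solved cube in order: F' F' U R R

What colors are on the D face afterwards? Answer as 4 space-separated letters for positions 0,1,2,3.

After move 1 (F'): F=GGGG U=WWRR R=YRYR D=OOYY L=OWOW
After move 2 (F'): F=GGGG U=WWYY R=OROR D=WWYY L=OROR
After move 3 (U): U=YWYW F=ORGG R=BBOR B=ORBB L=GGOR
After move 4 (R): R=OBRB U=YRYG F=OWGY D=WBYO B=WRWB
After move 5 (R): R=ROBB U=YWYY F=OBGO D=WWYW B=GRRB
Query: D face = WWYW

Answer: W W Y W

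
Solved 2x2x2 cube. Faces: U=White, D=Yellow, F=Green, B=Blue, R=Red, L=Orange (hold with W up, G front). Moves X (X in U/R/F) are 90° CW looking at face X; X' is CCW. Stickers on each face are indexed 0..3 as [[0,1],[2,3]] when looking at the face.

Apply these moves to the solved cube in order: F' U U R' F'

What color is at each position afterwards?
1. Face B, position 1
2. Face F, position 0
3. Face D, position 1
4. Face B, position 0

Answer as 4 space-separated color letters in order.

After move 1 (F'): F=GGGG U=WWRR R=YRYR D=OOYY L=OWOW
After move 2 (U): U=RWRW F=YRGG R=BBYR B=OWBB L=GGOW
After move 3 (U): U=RRWW F=BBGG R=OWYR B=GGBB L=YROW
After move 4 (R'): R=WROY U=RBWG F=BRGW D=OBYG B=YGOB
After move 5 (F'): F=RWBG U=RBWO R=BROY D=RWYG L=YGOW
Query 1: B[1] = G
Query 2: F[0] = R
Query 3: D[1] = W
Query 4: B[0] = Y

Answer: G R W Y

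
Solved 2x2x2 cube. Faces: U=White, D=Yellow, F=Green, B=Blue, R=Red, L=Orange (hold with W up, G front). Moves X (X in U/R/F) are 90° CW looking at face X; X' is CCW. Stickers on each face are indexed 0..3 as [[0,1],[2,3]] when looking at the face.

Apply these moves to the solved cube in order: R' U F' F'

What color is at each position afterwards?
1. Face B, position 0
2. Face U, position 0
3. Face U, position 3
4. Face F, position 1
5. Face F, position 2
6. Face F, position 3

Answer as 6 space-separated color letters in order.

After move 1 (R'): R=RRRR U=WBWB F=GWGW D=YGYG B=YBYB
After move 2 (U): U=WWBB F=RRGW R=YBRR B=OOYB L=GWOO
After move 3 (F'): F=RWRG U=WWYR R=GBYR D=WOYG L=GBOB
After move 4 (F'): F=WGRR U=WWGY R=OBWR D=BBYG L=GROY
Query 1: B[0] = O
Query 2: U[0] = W
Query 3: U[3] = Y
Query 4: F[1] = G
Query 5: F[2] = R
Query 6: F[3] = R

Answer: O W Y G R R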